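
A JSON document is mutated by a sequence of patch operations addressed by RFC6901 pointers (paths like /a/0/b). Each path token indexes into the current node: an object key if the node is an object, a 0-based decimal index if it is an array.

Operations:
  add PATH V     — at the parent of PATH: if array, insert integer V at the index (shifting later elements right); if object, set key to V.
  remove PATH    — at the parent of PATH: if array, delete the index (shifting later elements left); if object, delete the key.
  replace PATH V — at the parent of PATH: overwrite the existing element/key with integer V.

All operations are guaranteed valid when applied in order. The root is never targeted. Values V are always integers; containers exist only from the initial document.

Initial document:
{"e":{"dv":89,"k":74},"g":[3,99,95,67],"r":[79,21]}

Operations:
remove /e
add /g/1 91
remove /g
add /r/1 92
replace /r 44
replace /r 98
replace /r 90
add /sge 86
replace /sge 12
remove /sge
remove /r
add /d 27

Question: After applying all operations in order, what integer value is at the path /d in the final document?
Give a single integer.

After op 1 (remove /e): {"g":[3,99,95,67],"r":[79,21]}
After op 2 (add /g/1 91): {"g":[3,91,99,95,67],"r":[79,21]}
After op 3 (remove /g): {"r":[79,21]}
After op 4 (add /r/1 92): {"r":[79,92,21]}
After op 5 (replace /r 44): {"r":44}
After op 6 (replace /r 98): {"r":98}
After op 7 (replace /r 90): {"r":90}
After op 8 (add /sge 86): {"r":90,"sge":86}
After op 9 (replace /sge 12): {"r":90,"sge":12}
After op 10 (remove /sge): {"r":90}
After op 11 (remove /r): {}
After op 12 (add /d 27): {"d":27}
Value at /d: 27

Answer: 27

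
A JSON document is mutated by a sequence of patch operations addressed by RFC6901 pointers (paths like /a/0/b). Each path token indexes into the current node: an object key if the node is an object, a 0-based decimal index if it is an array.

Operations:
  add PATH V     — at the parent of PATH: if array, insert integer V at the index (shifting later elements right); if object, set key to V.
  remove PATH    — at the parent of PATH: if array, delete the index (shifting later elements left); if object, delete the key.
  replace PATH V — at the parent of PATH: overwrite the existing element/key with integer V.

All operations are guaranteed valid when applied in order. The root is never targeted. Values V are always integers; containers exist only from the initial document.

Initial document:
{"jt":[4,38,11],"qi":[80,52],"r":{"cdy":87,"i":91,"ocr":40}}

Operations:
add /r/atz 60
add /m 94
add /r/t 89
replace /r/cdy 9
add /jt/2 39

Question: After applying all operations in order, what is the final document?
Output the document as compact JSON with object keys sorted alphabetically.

After op 1 (add /r/atz 60): {"jt":[4,38,11],"qi":[80,52],"r":{"atz":60,"cdy":87,"i":91,"ocr":40}}
After op 2 (add /m 94): {"jt":[4,38,11],"m":94,"qi":[80,52],"r":{"atz":60,"cdy":87,"i":91,"ocr":40}}
After op 3 (add /r/t 89): {"jt":[4,38,11],"m":94,"qi":[80,52],"r":{"atz":60,"cdy":87,"i":91,"ocr":40,"t":89}}
After op 4 (replace /r/cdy 9): {"jt":[4,38,11],"m":94,"qi":[80,52],"r":{"atz":60,"cdy":9,"i":91,"ocr":40,"t":89}}
After op 5 (add /jt/2 39): {"jt":[4,38,39,11],"m":94,"qi":[80,52],"r":{"atz":60,"cdy":9,"i":91,"ocr":40,"t":89}}

Answer: {"jt":[4,38,39,11],"m":94,"qi":[80,52],"r":{"atz":60,"cdy":9,"i":91,"ocr":40,"t":89}}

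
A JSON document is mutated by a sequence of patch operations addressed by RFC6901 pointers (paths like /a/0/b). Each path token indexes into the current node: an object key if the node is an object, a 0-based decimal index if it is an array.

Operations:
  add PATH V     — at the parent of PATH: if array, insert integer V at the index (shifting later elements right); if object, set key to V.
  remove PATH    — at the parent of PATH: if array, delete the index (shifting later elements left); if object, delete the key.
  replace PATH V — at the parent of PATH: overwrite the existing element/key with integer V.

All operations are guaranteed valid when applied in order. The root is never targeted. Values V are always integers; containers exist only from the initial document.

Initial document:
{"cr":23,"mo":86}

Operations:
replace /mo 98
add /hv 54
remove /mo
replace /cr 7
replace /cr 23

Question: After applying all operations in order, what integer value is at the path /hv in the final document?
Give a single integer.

After op 1 (replace /mo 98): {"cr":23,"mo":98}
After op 2 (add /hv 54): {"cr":23,"hv":54,"mo":98}
After op 3 (remove /mo): {"cr":23,"hv":54}
After op 4 (replace /cr 7): {"cr":7,"hv":54}
After op 5 (replace /cr 23): {"cr":23,"hv":54}
Value at /hv: 54

Answer: 54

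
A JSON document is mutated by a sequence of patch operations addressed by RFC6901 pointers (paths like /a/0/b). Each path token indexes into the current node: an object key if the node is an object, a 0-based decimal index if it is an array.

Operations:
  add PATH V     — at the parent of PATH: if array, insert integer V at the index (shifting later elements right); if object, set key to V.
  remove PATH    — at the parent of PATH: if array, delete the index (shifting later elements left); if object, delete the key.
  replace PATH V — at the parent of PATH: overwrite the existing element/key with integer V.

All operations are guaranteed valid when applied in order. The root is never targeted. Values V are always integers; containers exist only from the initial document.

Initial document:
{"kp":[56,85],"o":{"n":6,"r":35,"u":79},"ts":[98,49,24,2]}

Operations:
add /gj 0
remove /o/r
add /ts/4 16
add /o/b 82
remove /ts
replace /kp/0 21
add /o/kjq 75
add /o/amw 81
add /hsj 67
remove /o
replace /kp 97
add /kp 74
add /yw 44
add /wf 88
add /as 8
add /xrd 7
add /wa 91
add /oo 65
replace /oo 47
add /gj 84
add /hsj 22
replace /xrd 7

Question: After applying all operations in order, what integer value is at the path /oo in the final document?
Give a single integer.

Answer: 47

Derivation:
After op 1 (add /gj 0): {"gj":0,"kp":[56,85],"o":{"n":6,"r":35,"u":79},"ts":[98,49,24,2]}
After op 2 (remove /o/r): {"gj":0,"kp":[56,85],"o":{"n":6,"u":79},"ts":[98,49,24,2]}
After op 3 (add /ts/4 16): {"gj":0,"kp":[56,85],"o":{"n":6,"u":79},"ts":[98,49,24,2,16]}
After op 4 (add /o/b 82): {"gj":0,"kp":[56,85],"o":{"b":82,"n":6,"u":79},"ts":[98,49,24,2,16]}
After op 5 (remove /ts): {"gj":0,"kp":[56,85],"o":{"b":82,"n":6,"u":79}}
After op 6 (replace /kp/0 21): {"gj":0,"kp":[21,85],"o":{"b":82,"n":6,"u":79}}
After op 7 (add /o/kjq 75): {"gj":0,"kp":[21,85],"o":{"b":82,"kjq":75,"n":6,"u":79}}
After op 8 (add /o/amw 81): {"gj":0,"kp":[21,85],"o":{"amw":81,"b":82,"kjq":75,"n":6,"u":79}}
After op 9 (add /hsj 67): {"gj":0,"hsj":67,"kp":[21,85],"o":{"amw":81,"b":82,"kjq":75,"n":6,"u":79}}
After op 10 (remove /o): {"gj":0,"hsj":67,"kp":[21,85]}
After op 11 (replace /kp 97): {"gj":0,"hsj":67,"kp":97}
After op 12 (add /kp 74): {"gj":0,"hsj":67,"kp":74}
After op 13 (add /yw 44): {"gj":0,"hsj":67,"kp":74,"yw":44}
After op 14 (add /wf 88): {"gj":0,"hsj":67,"kp":74,"wf":88,"yw":44}
After op 15 (add /as 8): {"as":8,"gj":0,"hsj":67,"kp":74,"wf":88,"yw":44}
After op 16 (add /xrd 7): {"as":8,"gj":0,"hsj":67,"kp":74,"wf":88,"xrd":7,"yw":44}
After op 17 (add /wa 91): {"as":8,"gj":0,"hsj":67,"kp":74,"wa":91,"wf":88,"xrd":7,"yw":44}
After op 18 (add /oo 65): {"as":8,"gj":0,"hsj":67,"kp":74,"oo":65,"wa":91,"wf":88,"xrd":7,"yw":44}
After op 19 (replace /oo 47): {"as":8,"gj":0,"hsj":67,"kp":74,"oo":47,"wa":91,"wf":88,"xrd":7,"yw":44}
After op 20 (add /gj 84): {"as":8,"gj":84,"hsj":67,"kp":74,"oo":47,"wa":91,"wf":88,"xrd":7,"yw":44}
After op 21 (add /hsj 22): {"as":8,"gj":84,"hsj":22,"kp":74,"oo":47,"wa":91,"wf":88,"xrd":7,"yw":44}
After op 22 (replace /xrd 7): {"as":8,"gj":84,"hsj":22,"kp":74,"oo":47,"wa":91,"wf":88,"xrd":7,"yw":44}
Value at /oo: 47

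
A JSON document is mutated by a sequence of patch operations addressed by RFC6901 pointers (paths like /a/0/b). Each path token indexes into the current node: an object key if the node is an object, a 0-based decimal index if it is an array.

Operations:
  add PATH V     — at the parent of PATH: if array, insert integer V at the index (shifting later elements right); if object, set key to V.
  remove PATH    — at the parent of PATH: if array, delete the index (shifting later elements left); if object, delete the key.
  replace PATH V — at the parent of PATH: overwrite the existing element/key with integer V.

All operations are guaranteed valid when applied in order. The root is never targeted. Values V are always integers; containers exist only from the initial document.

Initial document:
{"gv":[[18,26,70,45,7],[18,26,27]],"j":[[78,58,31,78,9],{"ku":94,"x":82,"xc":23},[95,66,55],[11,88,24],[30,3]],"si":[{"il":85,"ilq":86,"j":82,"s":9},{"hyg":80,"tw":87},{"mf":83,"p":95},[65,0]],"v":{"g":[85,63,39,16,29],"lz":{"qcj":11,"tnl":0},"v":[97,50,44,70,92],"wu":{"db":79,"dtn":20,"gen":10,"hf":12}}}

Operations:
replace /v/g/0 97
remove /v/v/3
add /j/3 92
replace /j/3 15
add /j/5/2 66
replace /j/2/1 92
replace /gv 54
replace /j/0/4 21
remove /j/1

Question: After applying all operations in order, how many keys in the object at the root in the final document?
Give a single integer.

After op 1 (replace /v/g/0 97): {"gv":[[18,26,70,45,7],[18,26,27]],"j":[[78,58,31,78,9],{"ku":94,"x":82,"xc":23},[95,66,55],[11,88,24],[30,3]],"si":[{"il":85,"ilq":86,"j":82,"s":9},{"hyg":80,"tw":87},{"mf":83,"p":95},[65,0]],"v":{"g":[97,63,39,16,29],"lz":{"qcj":11,"tnl":0},"v":[97,50,44,70,92],"wu":{"db":79,"dtn":20,"gen":10,"hf":12}}}
After op 2 (remove /v/v/3): {"gv":[[18,26,70,45,7],[18,26,27]],"j":[[78,58,31,78,9],{"ku":94,"x":82,"xc":23},[95,66,55],[11,88,24],[30,3]],"si":[{"il":85,"ilq":86,"j":82,"s":9},{"hyg":80,"tw":87},{"mf":83,"p":95},[65,0]],"v":{"g":[97,63,39,16,29],"lz":{"qcj":11,"tnl":0},"v":[97,50,44,92],"wu":{"db":79,"dtn":20,"gen":10,"hf":12}}}
After op 3 (add /j/3 92): {"gv":[[18,26,70,45,7],[18,26,27]],"j":[[78,58,31,78,9],{"ku":94,"x":82,"xc":23},[95,66,55],92,[11,88,24],[30,3]],"si":[{"il":85,"ilq":86,"j":82,"s":9},{"hyg":80,"tw":87},{"mf":83,"p":95},[65,0]],"v":{"g":[97,63,39,16,29],"lz":{"qcj":11,"tnl":0},"v":[97,50,44,92],"wu":{"db":79,"dtn":20,"gen":10,"hf":12}}}
After op 4 (replace /j/3 15): {"gv":[[18,26,70,45,7],[18,26,27]],"j":[[78,58,31,78,9],{"ku":94,"x":82,"xc":23},[95,66,55],15,[11,88,24],[30,3]],"si":[{"il":85,"ilq":86,"j":82,"s":9},{"hyg":80,"tw":87},{"mf":83,"p":95},[65,0]],"v":{"g":[97,63,39,16,29],"lz":{"qcj":11,"tnl":0},"v":[97,50,44,92],"wu":{"db":79,"dtn":20,"gen":10,"hf":12}}}
After op 5 (add /j/5/2 66): {"gv":[[18,26,70,45,7],[18,26,27]],"j":[[78,58,31,78,9],{"ku":94,"x":82,"xc":23},[95,66,55],15,[11,88,24],[30,3,66]],"si":[{"il":85,"ilq":86,"j":82,"s":9},{"hyg":80,"tw":87},{"mf":83,"p":95},[65,0]],"v":{"g":[97,63,39,16,29],"lz":{"qcj":11,"tnl":0},"v":[97,50,44,92],"wu":{"db":79,"dtn":20,"gen":10,"hf":12}}}
After op 6 (replace /j/2/1 92): {"gv":[[18,26,70,45,7],[18,26,27]],"j":[[78,58,31,78,9],{"ku":94,"x":82,"xc":23},[95,92,55],15,[11,88,24],[30,3,66]],"si":[{"il":85,"ilq":86,"j":82,"s":9},{"hyg":80,"tw":87},{"mf":83,"p":95},[65,0]],"v":{"g":[97,63,39,16,29],"lz":{"qcj":11,"tnl":0},"v":[97,50,44,92],"wu":{"db":79,"dtn":20,"gen":10,"hf":12}}}
After op 7 (replace /gv 54): {"gv":54,"j":[[78,58,31,78,9],{"ku":94,"x":82,"xc":23},[95,92,55],15,[11,88,24],[30,3,66]],"si":[{"il":85,"ilq":86,"j":82,"s":9},{"hyg":80,"tw":87},{"mf":83,"p":95},[65,0]],"v":{"g":[97,63,39,16,29],"lz":{"qcj":11,"tnl":0},"v":[97,50,44,92],"wu":{"db":79,"dtn":20,"gen":10,"hf":12}}}
After op 8 (replace /j/0/4 21): {"gv":54,"j":[[78,58,31,78,21],{"ku":94,"x":82,"xc":23},[95,92,55],15,[11,88,24],[30,3,66]],"si":[{"il":85,"ilq":86,"j":82,"s":9},{"hyg":80,"tw":87},{"mf":83,"p":95},[65,0]],"v":{"g":[97,63,39,16,29],"lz":{"qcj":11,"tnl":0},"v":[97,50,44,92],"wu":{"db":79,"dtn":20,"gen":10,"hf":12}}}
After op 9 (remove /j/1): {"gv":54,"j":[[78,58,31,78,21],[95,92,55],15,[11,88,24],[30,3,66]],"si":[{"il":85,"ilq":86,"j":82,"s":9},{"hyg":80,"tw":87},{"mf":83,"p":95},[65,0]],"v":{"g":[97,63,39,16,29],"lz":{"qcj":11,"tnl":0},"v":[97,50,44,92],"wu":{"db":79,"dtn":20,"gen":10,"hf":12}}}
Size at the root: 4

Answer: 4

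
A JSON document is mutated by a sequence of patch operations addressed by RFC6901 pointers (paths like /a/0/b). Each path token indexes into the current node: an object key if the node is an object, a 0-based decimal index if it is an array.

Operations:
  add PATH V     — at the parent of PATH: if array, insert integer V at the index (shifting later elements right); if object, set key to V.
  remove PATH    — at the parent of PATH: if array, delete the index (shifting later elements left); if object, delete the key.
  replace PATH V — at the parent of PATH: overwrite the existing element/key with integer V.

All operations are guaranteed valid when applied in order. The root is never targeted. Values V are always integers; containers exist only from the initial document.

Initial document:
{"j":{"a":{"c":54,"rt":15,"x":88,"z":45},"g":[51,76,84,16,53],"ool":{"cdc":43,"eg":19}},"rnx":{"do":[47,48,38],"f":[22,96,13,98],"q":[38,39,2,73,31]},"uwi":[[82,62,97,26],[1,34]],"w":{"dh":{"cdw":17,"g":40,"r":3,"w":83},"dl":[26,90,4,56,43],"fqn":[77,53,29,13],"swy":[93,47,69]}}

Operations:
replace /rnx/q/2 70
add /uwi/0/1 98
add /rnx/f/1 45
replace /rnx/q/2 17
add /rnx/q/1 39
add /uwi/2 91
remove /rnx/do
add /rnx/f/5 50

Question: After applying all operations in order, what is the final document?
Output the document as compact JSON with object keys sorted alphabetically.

After op 1 (replace /rnx/q/2 70): {"j":{"a":{"c":54,"rt":15,"x":88,"z":45},"g":[51,76,84,16,53],"ool":{"cdc":43,"eg":19}},"rnx":{"do":[47,48,38],"f":[22,96,13,98],"q":[38,39,70,73,31]},"uwi":[[82,62,97,26],[1,34]],"w":{"dh":{"cdw":17,"g":40,"r":3,"w":83},"dl":[26,90,4,56,43],"fqn":[77,53,29,13],"swy":[93,47,69]}}
After op 2 (add /uwi/0/1 98): {"j":{"a":{"c":54,"rt":15,"x":88,"z":45},"g":[51,76,84,16,53],"ool":{"cdc":43,"eg":19}},"rnx":{"do":[47,48,38],"f":[22,96,13,98],"q":[38,39,70,73,31]},"uwi":[[82,98,62,97,26],[1,34]],"w":{"dh":{"cdw":17,"g":40,"r":3,"w":83},"dl":[26,90,4,56,43],"fqn":[77,53,29,13],"swy":[93,47,69]}}
After op 3 (add /rnx/f/1 45): {"j":{"a":{"c":54,"rt":15,"x":88,"z":45},"g":[51,76,84,16,53],"ool":{"cdc":43,"eg":19}},"rnx":{"do":[47,48,38],"f":[22,45,96,13,98],"q":[38,39,70,73,31]},"uwi":[[82,98,62,97,26],[1,34]],"w":{"dh":{"cdw":17,"g":40,"r":3,"w":83},"dl":[26,90,4,56,43],"fqn":[77,53,29,13],"swy":[93,47,69]}}
After op 4 (replace /rnx/q/2 17): {"j":{"a":{"c":54,"rt":15,"x":88,"z":45},"g":[51,76,84,16,53],"ool":{"cdc":43,"eg":19}},"rnx":{"do":[47,48,38],"f":[22,45,96,13,98],"q":[38,39,17,73,31]},"uwi":[[82,98,62,97,26],[1,34]],"w":{"dh":{"cdw":17,"g":40,"r":3,"w":83},"dl":[26,90,4,56,43],"fqn":[77,53,29,13],"swy":[93,47,69]}}
After op 5 (add /rnx/q/1 39): {"j":{"a":{"c":54,"rt":15,"x":88,"z":45},"g":[51,76,84,16,53],"ool":{"cdc":43,"eg":19}},"rnx":{"do":[47,48,38],"f":[22,45,96,13,98],"q":[38,39,39,17,73,31]},"uwi":[[82,98,62,97,26],[1,34]],"w":{"dh":{"cdw":17,"g":40,"r":3,"w":83},"dl":[26,90,4,56,43],"fqn":[77,53,29,13],"swy":[93,47,69]}}
After op 6 (add /uwi/2 91): {"j":{"a":{"c":54,"rt":15,"x":88,"z":45},"g":[51,76,84,16,53],"ool":{"cdc":43,"eg":19}},"rnx":{"do":[47,48,38],"f":[22,45,96,13,98],"q":[38,39,39,17,73,31]},"uwi":[[82,98,62,97,26],[1,34],91],"w":{"dh":{"cdw":17,"g":40,"r":3,"w":83},"dl":[26,90,4,56,43],"fqn":[77,53,29,13],"swy":[93,47,69]}}
After op 7 (remove /rnx/do): {"j":{"a":{"c":54,"rt":15,"x":88,"z":45},"g":[51,76,84,16,53],"ool":{"cdc":43,"eg":19}},"rnx":{"f":[22,45,96,13,98],"q":[38,39,39,17,73,31]},"uwi":[[82,98,62,97,26],[1,34],91],"w":{"dh":{"cdw":17,"g":40,"r":3,"w":83},"dl":[26,90,4,56,43],"fqn":[77,53,29,13],"swy":[93,47,69]}}
After op 8 (add /rnx/f/5 50): {"j":{"a":{"c":54,"rt":15,"x":88,"z":45},"g":[51,76,84,16,53],"ool":{"cdc":43,"eg":19}},"rnx":{"f":[22,45,96,13,98,50],"q":[38,39,39,17,73,31]},"uwi":[[82,98,62,97,26],[1,34],91],"w":{"dh":{"cdw":17,"g":40,"r":3,"w":83},"dl":[26,90,4,56,43],"fqn":[77,53,29,13],"swy":[93,47,69]}}

Answer: {"j":{"a":{"c":54,"rt":15,"x":88,"z":45},"g":[51,76,84,16,53],"ool":{"cdc":43,"eg":19}},"rnx":{"f":[22,45,96,13,98,50],"q":[38,39,39,17,73,31]},"uwi":[[82,98,62,97,26],[1,34],91],"w":{"dh":{"cdw":17,"g":40,"r":3,"w":83},"dl":[26,90,4,56,43],"fqn":[77,53,29,13],"swy":[93,47,69]}}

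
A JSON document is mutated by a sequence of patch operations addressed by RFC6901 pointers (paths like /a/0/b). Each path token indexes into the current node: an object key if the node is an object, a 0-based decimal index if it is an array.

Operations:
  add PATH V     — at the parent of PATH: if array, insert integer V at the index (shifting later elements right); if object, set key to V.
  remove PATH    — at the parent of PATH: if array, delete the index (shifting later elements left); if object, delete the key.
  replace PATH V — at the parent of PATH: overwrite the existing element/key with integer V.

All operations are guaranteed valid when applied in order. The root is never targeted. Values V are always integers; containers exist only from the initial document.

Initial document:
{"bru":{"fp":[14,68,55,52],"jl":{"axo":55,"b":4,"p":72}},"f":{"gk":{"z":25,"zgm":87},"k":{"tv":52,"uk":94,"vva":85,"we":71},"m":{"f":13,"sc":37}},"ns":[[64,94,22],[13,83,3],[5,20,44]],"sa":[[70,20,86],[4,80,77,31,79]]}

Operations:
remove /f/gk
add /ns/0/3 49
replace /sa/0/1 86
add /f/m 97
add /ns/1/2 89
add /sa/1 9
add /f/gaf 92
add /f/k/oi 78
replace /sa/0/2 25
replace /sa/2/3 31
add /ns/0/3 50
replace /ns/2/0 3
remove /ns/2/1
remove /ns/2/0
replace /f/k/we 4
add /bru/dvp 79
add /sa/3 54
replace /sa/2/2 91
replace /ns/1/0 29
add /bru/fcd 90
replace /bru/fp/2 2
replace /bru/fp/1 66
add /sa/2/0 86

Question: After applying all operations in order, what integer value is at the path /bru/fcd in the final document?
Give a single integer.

After op 1 (remove /f/gk): {"bru":{"fp":[14,68,55,52],"jl":{"axo":55,"b":4,"p":72}},"f":{"k":{"tv":52,"uk":94,"vva":85,"we":71},"m":{"f":13,"sc":37}},"ns":[[64,94,22],[13,83,3],[5,20,44]],"sa":[[70,20,86],[4,80,77,31,79]]}
After op 2 (add /ns/0/3 49): {"bru":{"fp":[14,68,55,52],"jl":{"axo":55,"b":4,"p":72}},"f":{"k":{"tv":52,"uk":94,"vva":85,"we":71},"m":{"f":13,"sc":37}},"ns":[[64,94,22,49],[13,83,3],[5,20,44]],"sa":[[70,20,86],[4,80,77,31,79]]}
After op 3 (replace /sa/0/1 86): {"bru":{"fp":[14,68,55,52],"jl":{"axo":55,"b":4,"p":72}},"f":{"k":{"tv":52,"uk":94,"vva":85,"we":71},"m":{"f":13,"sc":37}},"ns":[[64,94,22,49],[13,83,3],[5,20,44]],"sa":[[70,86,86],[4,80,77,31,79]]}
After op 4 (add /f/m 97): {"bru":{"fp":[14,68,55,52],"jl":{"axo":55,"b":4,"p":72}},"f":{"k":{"tv":52,"uk":94,"vva":85,"we":71},"m":97},"ns":[[64,94,22,49],[13,83,3],[5,20,44]],"sa":[[70,86,86],[4,80,77,31,79]]}
After op 5 (add /ns/1/2 89): {"bru":{"fp":[14,68,55,52],"jl":{"axo":55,"b":4,"p":72}},"f":{"k":{"tv":52,"uk":94,"vva":85,"we":71},"m":97},"ns":[[64,94,22,49],[13,83,89,3],[5,20,44]],"sa":[[70,86,86],[4,80,77,31,79]]}
After op 6 (add /sa/1 9): {"bru":{"fp":[14,68,55,52],"jl":{"axo":55,"b":4,"p":72}},"f":{"k":{"tv":52,"uk":94,"vva":85,"we":71},"m":97},"ns":[[64,94,22,49],[13,83,89,3],[5,20,44]],"sa":[[70,86,86],9,[4,80,77,31,79]]}
After op 7 (add /f/gaf 92): {"bru":{"fp":[14,68,55,52],"jl":{"axo":55,"b":4,"p":72}},"f":{"gaf":92,"k":{"tv":52,"uk":94,"vva":85,"we":71},"m":97},"ns":[[64,94,22,49],[13,83,89,3],[5,20,44]],"sa":[[70,86,86],9,[4,80,77,31,79]]}
After op 8 (add /f/k/oi 78): {"bru":{"fp":[14,68,55,52],"jl":{"axo":55,"b":4,"p":72}},"f":{"gaf":92,"k":{"oi":78,"tv":52,"uk":94,"vva":85,"we":71},"m":97},"ns":[[64,94,22,49],[13,83,89,3],[5,20,44]],"sa":[[70,86,86],9,[4,80,77,31,79]]}
After op 9 (replace /sa/0/2 25): {"bru":{"fp":[14,68,55,52],"jl":{"axo":55,"b":4,"p":72}},"f":{"gaf":92,"k":{"oi":78,"tv":52,"uk":94,"vva":85,"we":71},"m":97},"ns":[[64,94,22,49],[13,83,89,3],[5,20,44]],"sa":[[70,86,25],9,[4,80,77,31,79]]}
After op 10 (replace /sa/2/3 31): {"bru":{"fp":[14,68,55,52],"jl":{"axo":55,"b":4,"p":72}},"f":{"gaf":92,"k":{"oi":78,"tv":52,"uk":94,"vva":85,"we":71},"m":97},"ns":[[64,94,22,49],[13,83,89,3],[5,20,44]],"sa":[[70,86,25],9,[4,80,77,31,79]]}
After op 11 (add /ns/0/3 50): {"bru":{"fp":[14,68,55,52],"jl":{"axo":55,"b":4,"p":72}},"f":{"gaf":92,"k":{"oi":78,"tv":52,"uk":94,"vva":85,"we":71},"m":97},"ns":[[64,94,22,50,49],[13,83,89,3],[5,20,44]],"sa":[[70,86,25],9,[4,80,77,31,79]]}
After op 12 (replace /ns/2/0 3): {"bru":{"fp":[14,68,55,52],"jl":{"axo":55,"b":4,"p":72}},"f":{"gaf":92,"k":{"oi":78,"tv":52,"uk":94,"vva":85,"we":71},"m":97},"ns":[[64,94,22,50,49],[13,83,89,3],[3,20,44]],"sa":[[70,86,25],9,[4,80,77,31,79]]}
After op 13 (remove /ns/2/1): {"bru":{"fp":[14,68,55,52],"jl":{"axo":55,"b":4,"p":72}},"f":{"gaf":92,"k":{"oi":78,"tv":52,"uk":94,"vva":85,"we":71},"m":97},"ns":[[64,94,22,50,49],[13,83,89,3],[3,44]],"sa":[[70,86,25],9,[4,80,77,31,79]]}
After op 14 (remove /ns/2/0): {"bru":{"fp":[14,68,55,52],"jl":{"axo":55,"b":4,"p":72}},"f":{"gaf":92,"k":{"oi":78,"tv":52,"uk":94,"vva":85,"we":71},"m":97},"ns":[[64,94,22,50,49],[13,83,89,3],[44]],"sa":[[70,86,25],9,[4,80,77,31,79]]}
After op 15 (replace /f/k/we 4): {"bru":{"fp":[14,68,55,52],"jl":{"axo":55,"b":4,"p":72}},"f":{"gaf":92,"k":{"oi":78,"tv":52,"uk":94,"vva":85,"we":4},"m":97},"ns":[[64,94,22,50,49],[13,83,89,3],[44]],"sa":[[70,86,25],9,[4,80,77,31,79]]}
After op 16 (add /bru/dvp 79): {"bru":{"dvp":79,"fp":[14,68,55,52],"jl":{"axo":55,"b":4,"p":72}},"f":{"gaf":92,"k":{"oi":78,"tv":52,"uk":94,"vva":85,"we":4},"m":97},"ns":[[64,94,22,50,49],[13,83,89,3],[44]],"sa":[[70,86,25],9,[4,80,77,31,79]]}
After op 17 (add /sa/3 54): {"bru":{"dvp":79,"fp":[14,68,55,52],"jl":{"axo":55,"b":4,"p":72}},"f":{"gaf":92,"k":{"oi":78,"tv":52,"uk":94,"vva":85,"we":4},"m":97},"ns":[[64,94,22,50,49],[13,83,89,3],[44]],"sa":[[70,86,25],9,[4,80,77,31,79],54]}
After op 18 (replace /sa/2/2 91): {"bru":{"dvp":79,"fp":[14,68,55,52],"jl":{"axo":55,"b":4,"p":72}},"f":{"gaf":92,"k":{"oi":78,"tv":52,"uk":94,"vva":85,"we":4},"m":97},"ns":[[64,94,22,50,49],[13,83,89,3],[44]],"sa":[[70,86,25],9,[4,80,91,31,79],54]}
After op 19 (replace /ns/1/0 29): {"bru":{"dvp":79,"fp":[14,68,55,52],"jl":{"axo":55,"b":4,"p":72}},"f":{"gaf":92,"k":{"oi":78,"tv":52,"uk":94,"vva":85,"we":4},"m":97},"ns":[[64,94,22,50,49],[29,83,89,3],[44]],"sa":[[70,86,25],9,[4,80,91,31,79],54]}
After op 20 (add /bru/fcd 90): {"bru":{"dvp":79,"fcd":90,"fp":[14,68,55,52],"jl":{"axo":55,"b":4,"p":72}},"f":{"gaf":92,"k":{"oi":78,"tv":52,"uk":94,"vva":85,"we":4},"m":97},"ns":[[64,94,22,50,49],[29,83,89,3],[44]],"sa":[[70,86,25],9,[4,80,91,31,79],54]}
After op 21 (replace /bru/fp/2 2): {"bru":{"dvp":79,"fcd":90,"fp":[14,68,2,52],"jl":{"axo":55,"b":4,"p":72}},"f":{"gaf":92,"k":{"oi":78,"tv":52,"uk":94,"vva":85,"we":4},"m":97},"ns":[[64,94,22,50,49],[29,83,89,3],[44]],"sa":[[70,86,25],9,[4,80,91,31,79],54]}
After op 22 (replace /bru/fp/1 66): {"bru":{"dvp":79,"fcd":90,"fp":[14,66,2,52],"jl":{"axo":55,"b":4,"p":72}},"f":{"gaf":92,"k":{"oi":78,"tv":52,"uk":94,"vva":85,"we":4},"m":97},"ns":[[64,94,22,50,49],[29,83,89,3],[44]],"sa":[[70,86,25],9,[4,80,91,31,79],54]}
After op 23 (add /sa/2/0 86): {"bru":{"dvp":79,"fcd":90,"fp":[14,66,2,52],"jl":{"axo":55,"b":4,"p":72}},"f":{"gaf":92,"k":{"oi":78,"tv":52,"uk":94,"vva":85,"we":4},"m":97},"ns":[[64,94,22,50,49],[29,83,89,3],[44]],"sa":[[70,86,25],9,[86,4,80,91,31,79],54]}
Value at /bru/fcd: 90

Answer: 90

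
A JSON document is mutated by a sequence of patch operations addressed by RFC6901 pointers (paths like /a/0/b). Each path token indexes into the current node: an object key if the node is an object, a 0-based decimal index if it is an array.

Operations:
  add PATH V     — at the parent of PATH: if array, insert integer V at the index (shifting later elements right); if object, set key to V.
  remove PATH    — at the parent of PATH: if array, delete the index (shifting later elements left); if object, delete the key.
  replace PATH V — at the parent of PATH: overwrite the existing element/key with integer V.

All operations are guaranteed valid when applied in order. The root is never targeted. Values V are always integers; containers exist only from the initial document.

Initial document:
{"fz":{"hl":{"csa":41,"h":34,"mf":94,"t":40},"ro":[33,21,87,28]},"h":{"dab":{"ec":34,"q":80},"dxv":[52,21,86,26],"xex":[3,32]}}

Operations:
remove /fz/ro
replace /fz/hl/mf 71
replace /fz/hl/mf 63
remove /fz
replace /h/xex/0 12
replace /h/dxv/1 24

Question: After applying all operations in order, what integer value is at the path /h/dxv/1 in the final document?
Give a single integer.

After op 1 (remove /fz/ro): {"fz":{"hl":{"csa":41,"h":34,"mf":94,"t":40}},"h":{"dab":{"ec":34,"q":80},"dxv":[52,21,86,26],"xex":[3,32]}}
After op 2 (replace /fz/hl/mf 71): {"fz":{"hl":{"csa":41,"h":34,"mf":71,"t":40}},"h":{"dab":{"ec":34,"q":80},"dxv":[52,21,86,26],"xex":[3,32]}}
After op 3 (replace /fz/hl/mf 63): {"fz":{"hl":{"csa":41,"h":34,"mf":63,"t":40}},"h":{"dab":{"ec":34,"q":80},"dxv":[52,21,86,26],"xex":[3,32]}}
After op 4 (remove /fz): {"h":{"dab":{"ec":34,"q":80},"dxv":[52,21,86,26],"xex":[3,32]}}
After op 5 (replace /h/xex/0 12): {"h":{"dab":{"ec":34,"q":80},"dxv":[52,21,86,26],"xex":[12,32]}}
After op 6 (replace /h/dxv/1 24): {"h":{"dab":{"ec":34,"q":80},"dxv":[52,24,86,26],"xex":[12,32]}}
Value at /h/dxv/1: 24

Answer: 24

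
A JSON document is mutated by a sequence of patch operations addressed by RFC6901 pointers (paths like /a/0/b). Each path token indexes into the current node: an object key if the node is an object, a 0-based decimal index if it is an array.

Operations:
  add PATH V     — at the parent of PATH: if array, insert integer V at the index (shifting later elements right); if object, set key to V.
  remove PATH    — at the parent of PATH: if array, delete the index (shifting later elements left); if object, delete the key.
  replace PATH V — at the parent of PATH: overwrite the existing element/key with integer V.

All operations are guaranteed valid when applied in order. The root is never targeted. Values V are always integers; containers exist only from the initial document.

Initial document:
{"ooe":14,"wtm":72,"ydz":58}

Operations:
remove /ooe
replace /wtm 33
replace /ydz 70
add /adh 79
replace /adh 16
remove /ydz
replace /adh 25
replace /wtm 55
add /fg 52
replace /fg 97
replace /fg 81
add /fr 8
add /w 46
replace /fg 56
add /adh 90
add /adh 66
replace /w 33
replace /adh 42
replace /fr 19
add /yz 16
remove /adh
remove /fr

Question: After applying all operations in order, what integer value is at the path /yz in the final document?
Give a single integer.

After op 1 (remove /ooe): {"wtm":72,"ydz":58}
After op 2 (replace /wtm 33): {"wtm":33,"ydz":58}
After op 3 (replace /ydz 70): {"wtm":33,"ydz":70}
After op 4 (add /adh 79): {"adh":79,"wtm":33,"ydz":70}
After op 5 (replace /adh 16): {"adh":16,"wtm":33,"ydz":70}
After op 6 (remove /ydz): {"adh":16,"wtm":33}
After op 7 (replace /adh 25): {"adh":25,"wtm":33}
After op 8 (replace /wtm 55): {"adh":25,"wtm":55}
After op 9 (add /fg 52): {"adh":25,"fg":52,"wtm":55}
After op 10 (replace /fg 97): {"adh":25,"fg":97,"wtm":55}
After op 11 (replace /fg 81): {"adh":25,"fg":81,"wtm":55}
After op 12 (add /fr 8): {"adh":25,"fg":81,"fr":8,"wtm":55}
After op 13 (add /w 46): {"adh":25,"fg":81,"fr":8,"w":46,"wtm":55}
After op 14 (replace /fg 56): {"adh":25,"fg":56,"fr":8,"w":46,"wtm":55}
After op 15 (add /adh 90): {"adh":90,"fg":56,"fr":8,"w":46,"wtm":55}
After op 16 (add /adh 66): {"adh":66,"fg":56,"fr":8,"w":46,"wtm":55}
After op 17 (replace /w 33): {"adh":66,"fg":56,"fr":8,"w":33,"wtm":55}
After op 18 (replace /adh 42): {"adh":42,"fg":56,"fr":8,"w":33,"wtm":55}
After op 19 (replace /fr 19): {"adh":42,"fg":56,"fr":19,"w":33,"wtm":55}
After op 20 (add /yz 16): {"adh":42,"fg":56,"fr":19,"w":33,"wtm":55,"yz":16}
After op 21 (remove /adh): {"fg":56,"fr":19,"w":33,"wtm":55,"yz":16}
After op 22 (remove /fr): {"fg":56,"w":33,"wtm":55,"yz":16}
Value at /yz: 16

Answer: 16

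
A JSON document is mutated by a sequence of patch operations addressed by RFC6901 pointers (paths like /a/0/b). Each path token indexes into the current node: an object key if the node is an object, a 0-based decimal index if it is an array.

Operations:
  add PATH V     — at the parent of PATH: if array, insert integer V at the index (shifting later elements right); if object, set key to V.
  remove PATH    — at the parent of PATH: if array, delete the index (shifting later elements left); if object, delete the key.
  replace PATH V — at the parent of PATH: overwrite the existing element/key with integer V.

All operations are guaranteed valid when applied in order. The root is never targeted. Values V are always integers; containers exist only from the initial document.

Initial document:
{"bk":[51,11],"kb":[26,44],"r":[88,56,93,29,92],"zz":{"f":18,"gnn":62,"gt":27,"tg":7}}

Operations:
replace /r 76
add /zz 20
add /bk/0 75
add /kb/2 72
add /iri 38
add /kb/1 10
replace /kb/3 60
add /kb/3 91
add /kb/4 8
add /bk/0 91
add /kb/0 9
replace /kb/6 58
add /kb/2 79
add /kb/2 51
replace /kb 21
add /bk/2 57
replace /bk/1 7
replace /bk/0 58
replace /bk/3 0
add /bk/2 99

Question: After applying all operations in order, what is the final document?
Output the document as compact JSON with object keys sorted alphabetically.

Answer: {"bk":[58,7,99,57,0,11],"iri":38,"kb":21,"r":76,"zz":20}

Derivation:
After op 1 (replace /r 76): {"bk":[51,11],"kb":[26,44],"r":76,"zz":{"f":18,"gnn":62,"gt":27,"tg":7}}
After op 2 (add /zz 20): {"bk":[51,11],"kb":[26,44],"r":76,"zz":20}
After op 3 (add /bk/0 75): {"bk":[75,51,11],"kb":[26,44],"r":76,"zz":20}
After op 4 (add /kb/2 72): {"bk":[75,51,11],"kb":[26,44,72],"r":76,"zz":20}
After op 5 (add /iri 38): {"bk":[75,51,11],"iri":38,"kb":[26,44,72],"r":76,"zz":20}
After op 6 (add /kb/1 10): {"bk":[75,51,11],"iri":38,"kb":[26,10,44,72],"r":76,"zz":20}
After op 7 (replace /kb/3 60): {"bk":[75,51,11],"iri":38,"kb":[26,10,44,60],"r":76,"zz":20}
After op 8 (add /kb/3 91): {"bk":[75,51,11],"iri":38,"kb":[26,10,44,91,60],"r":76,"zz":20}
After op 9 (add /kb/4 8): {"bk":[75,51,11],"iri":38,"kb":[26,10,44,91,8,60],"r":76,"zz":20}
After op 10 (add /bk/0 91): {"bk":[91,75,51,11],"iri":38,"kb":[26,10,44,91,8,60],"r":76,"zz":20}
After op 11 (add /kb/0 9): {"bk":[91,75,51,11],"iri":38,"kb":[9,26,10,44,91,8,60],"r":76,"zz":20}
After op 12 (replace /kb/6 58): {"bk":[91,75,51,11],"iri":38,"kb":[9,26,10,44,91,8,58],"r":76,"zz":20}
After op 13 (add /kb/2 79): {"bk":[91,75,51,11],"iri":38,"kb":[9,26,79,10,44,91,8,58],"r":76,"zz":20}
After op 14 (add /kb/2 51): {"bk":[91,75,51,11],"iri":38,"kb":[9,26,51,79,10,44,91,8,58],"r":76,"zz":20}
After op 15 (replace /kb 21): {"bk":[91,75,51,11],"iri":38,"kb":21,"r":76,"zz":20}
After op 16 (add /bk/2 57): {"bk":[91,75,57,51,11],"iri":38,"kb":21,"r":76,"zz":20}
After op 17 (replace /bk/1 7): {"bk":[91,7,57,51,11],"iri":38,"kb":21,"r":76,"zz":20}
After op 18 (replace /bk/0 58): {"bk":[58,7,57,51,11],"iri":38,"kb":21,"r":76,"zz":20}
After op 19 (replace /bk/3 0): {"bk":[58,7,57,0,11],"iri":38,"kb":21,"r":76,"zz":20}
After op 20 (add /bk/2 99): {"bk":[58,7,99,57,0,11],"iri":38,"kb":21,"r":76,"zz":20}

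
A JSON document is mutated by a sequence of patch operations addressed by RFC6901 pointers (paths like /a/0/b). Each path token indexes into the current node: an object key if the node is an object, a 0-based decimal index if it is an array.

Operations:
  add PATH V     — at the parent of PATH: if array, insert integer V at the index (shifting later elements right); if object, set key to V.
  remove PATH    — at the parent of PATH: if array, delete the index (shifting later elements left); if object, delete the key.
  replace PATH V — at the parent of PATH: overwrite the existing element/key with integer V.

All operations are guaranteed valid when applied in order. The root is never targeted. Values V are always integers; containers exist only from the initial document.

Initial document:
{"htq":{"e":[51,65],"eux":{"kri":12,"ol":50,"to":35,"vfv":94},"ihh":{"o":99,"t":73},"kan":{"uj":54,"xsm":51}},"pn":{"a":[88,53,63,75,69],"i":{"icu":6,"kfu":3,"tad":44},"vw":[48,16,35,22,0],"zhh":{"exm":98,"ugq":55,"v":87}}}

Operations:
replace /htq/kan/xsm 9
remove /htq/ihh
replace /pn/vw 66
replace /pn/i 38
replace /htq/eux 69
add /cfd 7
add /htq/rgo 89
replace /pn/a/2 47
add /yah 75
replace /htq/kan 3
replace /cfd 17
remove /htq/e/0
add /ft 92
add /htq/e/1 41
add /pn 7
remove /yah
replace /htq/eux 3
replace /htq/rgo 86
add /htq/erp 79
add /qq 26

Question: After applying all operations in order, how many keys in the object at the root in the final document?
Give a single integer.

Answer: 5

Derivation:
After op 1 (replace /htq/kan/xsm 9): {"htq":{"e":[51,65],"eux":{"kri":12,"ol":50,"to":35,"vfv":94},"ihh":{"o":99,"t":73},"kan":{"uj":54,"xsm":9}},"pn":{"a":[88,53,63,75,69],"i":{"icu":6,"kfu":3,"tad":44},"vw":[48,16,35,22,0],"zhh":{"exm":98,"ugq":55,"v":87}}}
After op 2 (remove /htq/ihh): {"htq":{"e":[51,65],"eux":{"kri":12,"ol":50,"to":35,"vfv":94},"kan":{"uj":54,"xsm":9}},"pn":{"a":[88,53,63,75,69],"i":{"icu":6,"kfu":3,"tad":44},"vw":[48,16,35,22,0],"zhh":{"exm":98,"ugq":55,"v":87}}}
After op 3 (replace /pn/vw 66): {"htq":{"e":[51,65],"eux":{"kri":12,"ol":50,"to":35,"vfv":94},"kan":{"uj":54,"xsm":9}},"pn":{"a":[88,53,63,75,69],"i":{"icu":6,"kfu":3,"tad":44},"vw":66,"zhh":{"exm":98,"ugq":55,"v":87}}}
After op 4 (replace /pn/i 38): {"htq":{"e":[51,65],"eux":{"kri":12,"ol":50,"to":35,"vfv":94},"kan":{"uj":54,"xsm":9}},"pn":{"a":[88,53,63,75,69],"i":38,"vw":66,"zhh":{"exm":98,"ugq":55,"v":87}}}
After op 5 (replace /htq/eux 69): {"htq":{"e":[51,65],"eux":69,"kan":{"uj":54,"xsm":9}},"pn":{"a":[88,53,63,75,69],"i":38,"vw":66,"zhh":{"exm":98,"ugq":55,"v":87}}}
After op 6 (add /cfd 7): {"cfd":7,"htq":{"e":[51,65],"eux":69,"kan":{"uj":54,"xsm":9}},"pn":{"a":[88,53,63,75,69],"i":38,"vw":66,"zhh":{"exm":98,"ugq":55,"v":87}}}
After op 7 (add /htq/rgo 89): {"cfd":7,"htq":{"e":[51,65],"eux":69,"kan":{"uj":54,"xsm":9},"rgo":89},"pn":{"a":[88,53,63,75,69],"i":38,"vw":66,"zhh":{"exm":98,"ugq":55,"v":87}}}
After op 8 (replace /pn/a/2 47): {"cfd":7,"htq":{"e":[51,65],"eux":69,"kan":{"uj":54,"xsm":9},"rgo":89},"pn":{"a":[88,53,47,75,69],"i":38,"vw":66,"zhh":{"exm":98,"ugq":55,"v":87}}}
After op 9 (add /yah 75): {"cfd":7,"htq":{"e":[51,65],"eux":69,"kan":{"uj":54,"xsm":9},"rgo":89},"pn":{"a":[88,53,47,75,69],"i":38,"vw":66,"zhh":{"exm":98,"ugq":55,"v":87}},"yah":75}
After op 10 (replace /htq/kan 3): {"cfd":7,"htq":{"e":[51,65],"eux":69,"kan":3,"rgo":89},"pn":{"a":[88,53,47,75,69],"i":38,"vw":66,"zhh":{"exm":98,"ugq":55,"v":87}},"yah":75}
After op 11 (replace /cfd 17): {"cfd":17,"htq":{"e":[51,65],"eux":69,"kan":3,"rgo":89},"pn":{"a":[88,53,47,75,69],"i":38,"vw":66,"zhh":{"exm":98,"ugq":55,"v":87}},"yah":75}
After op 12 (remove /htq/e/0): {"cfd":17,"htq":{"e":[65],"eux":69,"kan":3,"rgo":89},"pn":{"a":[88,53,47,75,69],"i":38,"vw":66,"zhh":{"exm":98,"ugq":55,"v":87}},"yah":75}
After op 13 (add /ft 92): {"cfd":17,"ft":92,"htq":{"e":[65],"eux":69,"kan":3,"rgo":89},"pn":{"a":[88,53,47,75,69],"i":38,"vw":66,"zhh":{"exm":98,"ugq":55,"v":87}},"yah":75}
After op 14 (add /htq/e/1 41): {"cfd":17,"ft":92,"htq":{"e":[65,41],"eux":69,"kan":3,"rgo":89},"pn":{"a":[88,53,47,75,69],"i":38,"vw":66,"zhh":{"exm":98,"ugq":55,"v":87}},"yah":75}
After op 15 (add /pn 7): {"cfd":17,"ft":92,"htq":{"e":[65,41],"eux":69,"kan":3,"rgo":89},"pn":7,"yah":75}
After op 16 (remove /yah): {"cfd":17,"ft":92,"htq":{"e":[65,41],"eux":69,"kan":3,"rgo":89},"pn":7}
After op 17 (replace /htq/eux 3): {"cfd":17,"ft":92,"htq":{"e":[65,41],"eux":3,"kan":3,"rgo":89},"pn":7}
After op 18 (replace /htq/rgo 86): {"cfd":17,"ft":92,"htq":{"e":[65,41],"eux":3,"kan":3,"rgo":86},"pn":7}
After op 19 (add /htq/erp 79): {"cfd":17,"ft":92,"htq":{"e":[65,41],"erp":79,"eux":3,"kan":3,"rgo":86},"pn":7}
After op 20 (add /qq 26): {"cfd":17,"ft":92,"htq":{"e":[65,41],"erp":79,"eux":3,"kan":3,"rgo":86},"pn":7,"qq":26}
Size at the root: 5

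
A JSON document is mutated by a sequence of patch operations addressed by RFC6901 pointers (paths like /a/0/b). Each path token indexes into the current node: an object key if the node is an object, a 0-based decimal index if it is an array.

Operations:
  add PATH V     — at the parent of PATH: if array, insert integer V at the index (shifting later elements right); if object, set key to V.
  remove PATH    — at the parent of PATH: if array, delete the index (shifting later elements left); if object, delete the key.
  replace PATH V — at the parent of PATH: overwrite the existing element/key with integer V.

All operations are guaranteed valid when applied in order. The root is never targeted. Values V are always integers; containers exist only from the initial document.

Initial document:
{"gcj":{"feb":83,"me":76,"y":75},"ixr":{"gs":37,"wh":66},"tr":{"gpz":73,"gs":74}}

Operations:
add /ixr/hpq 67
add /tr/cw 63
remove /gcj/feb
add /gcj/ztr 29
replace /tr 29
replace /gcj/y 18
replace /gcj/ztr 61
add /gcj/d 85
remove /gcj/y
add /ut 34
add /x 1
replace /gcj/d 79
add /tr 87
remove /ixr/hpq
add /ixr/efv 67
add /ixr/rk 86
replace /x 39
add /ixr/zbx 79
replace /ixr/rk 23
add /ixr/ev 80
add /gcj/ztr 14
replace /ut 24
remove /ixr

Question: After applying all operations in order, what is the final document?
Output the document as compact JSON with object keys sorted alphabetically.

Answer: {"gcj":{"d":79,"me":76,"ztr":14},"tr":87,"ut":24,"x":39}

Derivation:
After op 1 (add /ixr/hpq 67): {"gcj":{"feb":83,"me":76,"y":75},"ixr":{"gs":37,"hpq":67,"wh":66},"tr":{"gpz":73,"gs":74}}
After op 2 (add /tr/cw 63): {"gcj":{"feb":83,"me":76,"y":75},"ixr":{"gs":37,"hpq":67,"wh":66},"tr":{"cw":63,"gpz":73,"gs":74}}
After op 3 (remove /gcj/feb): {"gcj":{"me":76,"y":75},"ixr":{"gs":37,"hpq":67,"wh":66},"tr":{"cw":63,"gpz":73,"gs":74}}
After op 4 (add /gcj/ztr 29): {"gcj":{"me":76,"y":75,"ztr":29},"ixr":{"gs":37,"hpq":67,"wh":66},"tr":{"cw":63,"gpz":73,"gs":74}}
After op 5 (replace /tr 29): {"gcj":{"me":76,"y":75,"ztr":29},"ixr":{"gs":37,"hpq":67,"wh":66},"tr":29}
After op 6 (replace /gcj/y 18): {"gcj":{"me":76,"y":18,"ztr":29},"ixr":{"gs":37,"hpq":67,"wh":66},"tr":29}
After op 7 (replace /gcj/ztr 61): {"gcj":{"me":76,"y":18,"ztr":61},"ixr":{"gs":37,"hpq":67,"wh":66},"tr":29}
After op 8 (add /gcj/d 85): {"gcj":{"d":85,"me":76,"y":18,"ztr":61},"ixr":{"gs":37,"hpq":67,"wh":66},"tr":29}
After op 9 (remove /gcj/y): {"gcj":{"d":85,"me":76,"ztr":61},"ixr":{"gs":37,"hpq":67,"wh":66},"tr":29}
After op 10 (add /ut 34): {"gcj":{"d":85,"me":76,"ztr":61},"ixr":{"gs":37,"hpq":67,"wh":66},"tr":29,"ut":34}
After op 11 (add /x 1): {"gcj":{"d":85,"me":76,"ztr":61},"ixr":{"gs":37,"hpq":67,"wh":66},"tr":29,"ut":34,"x":1}
After op 12 (replace /gcj/d 79): {"gcj":{"d":79,"me":76,"ztr":61},"ixr":{"gs":37,"hpq":67,"wh":66},"tr":29,"ut":34,"x":1}
After op 13 (add /tr 87): {"gcj":{"d":79,"me":76,"ztr":61},"ixr":{"gs":37,"hpq":67,"wh":66},"tr":87,"ut":34,"x":1}
After op 14 (remove /ixr/hpq): {"gcj":{"d":79,"me":76,"ztr":61},"ixr":{"gs":37,"wh":66},"tr":87,"ut":34,"x":1}
After op 15 (add /ixr/efv 67): {"gcj":{"d":79,"me":76,"ztr":61},"ixr":{"efv":67,"gs":37,"wh":66},"tr":87,"ut":34,"x":1}
After op 16 (add /ixr/rk 86): {"gcj":{"d":79,"me":76,"ztr":61},"ixr":{"efv":67,"gs":37,"rk":86,"wh":66},"tr":87,"ut":34,"x":1}
After op 17 (replace /x 39): {"gcj":{"d":79,"me":76,"ztr":61},"ixr":{"efv":67,"gs":37,"rk":86,"wh":66},"tr":87,"ut":34,"x":39}
After op 18 (add /ixr/zbx 79): {"gcj":{"d":79,"me":76,"ztr":61},"ixr":{"efv":67,"gs":37,"rk":86,"wh":66,"zbx":79},"tr":87,"ut":34,"x":39}
After op 19 (replace /ixr/rk 23): {"gcj":{"d":79,"me":76,"ztr":61},"ixr":{"efv":67,"gs":37,"rk":23,"wh":66,"zbx":79},"tr":87,"ut":34,"x":39}
After op 20 (add /ixr/ev 80): {"gcj":{"d":79,"me":76,"ztr":61},"ixr":{"efv":67,"ev":80,"gs":37,"rk":23,"wh":66,"zbx":79},"tr":87,"ut":34,"x":39}
After op 21 (add /gcj/ztr 14): {"gcj":{"d":79,"me":76,"ztr":14},"ixr":{"efv":67,"ev":80,"gs":37,"rk":23,"wh":66,"zbx":79},"tr":87,"ut":34,"x":39}
After op 22 (replace /ut 24): {"gcj":{"d":79,"me":76,"ztr":14},"ixr":{"efv":67,"ev":80,"gs":37,"rk":23,"wh":66,"zbx":79},"tr":87,"ut":24,"x":39}
After op 23 (remove /ixr): {"gcj":{"d":79,"me":76,"ztr":14},"tr":87,"ut":24,"x":39}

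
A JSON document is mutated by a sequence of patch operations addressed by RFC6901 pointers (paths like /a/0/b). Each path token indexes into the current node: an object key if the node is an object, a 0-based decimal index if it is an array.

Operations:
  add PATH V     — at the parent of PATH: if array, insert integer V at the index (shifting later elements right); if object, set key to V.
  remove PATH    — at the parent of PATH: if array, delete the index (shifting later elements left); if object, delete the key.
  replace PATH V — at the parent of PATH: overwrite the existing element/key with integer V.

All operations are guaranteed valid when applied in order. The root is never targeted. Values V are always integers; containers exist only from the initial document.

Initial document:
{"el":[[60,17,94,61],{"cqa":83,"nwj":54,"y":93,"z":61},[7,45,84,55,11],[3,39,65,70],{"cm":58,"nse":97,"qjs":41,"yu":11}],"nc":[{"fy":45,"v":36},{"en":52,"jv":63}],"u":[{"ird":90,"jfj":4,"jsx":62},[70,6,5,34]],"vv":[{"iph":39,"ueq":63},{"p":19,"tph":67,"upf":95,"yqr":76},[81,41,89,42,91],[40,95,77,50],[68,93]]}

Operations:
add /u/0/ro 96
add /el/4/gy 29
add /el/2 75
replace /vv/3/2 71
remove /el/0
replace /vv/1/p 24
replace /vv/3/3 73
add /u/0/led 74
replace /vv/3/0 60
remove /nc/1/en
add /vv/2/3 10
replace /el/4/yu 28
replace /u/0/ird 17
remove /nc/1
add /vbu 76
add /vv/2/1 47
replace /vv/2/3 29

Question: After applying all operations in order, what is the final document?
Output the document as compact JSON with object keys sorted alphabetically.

After op 1 (add /u/0/ro 96): {"el":[[60,17,94,61],{"cqa":83,"nwj":54,"y":93,"z":61},[7,45,84,55,11],[3,39,65,70],{"cm":58,"nse":97,"qjs":41,"yu":11}],"nc":[{"fy":45,"v":36},{"en":52,"jv":63}],"u":[{"ird":90,"jfj":4,"jsx":62,"ro":96},[70,6,5,34]],"vv":[{"iph":39,"ueq":63},{"p":19,"tph":67,"upf":95,"yqr":76},[81,41,89,42,91],[40,95,77,50],[68,93]]}
After op 2 (add /el/4/gy 29): {"el":[[60,17,94,61],{"cqa":83,"nwj":54,"y":93,"z":61},[7,45,84,55,11],[3,39,65,70],{"cm":58,"gy":29,"nse":97,"qjs":41,"yu":11}],"nc":[{"fy":45,"v":36},{"en":52,"jv":63}],"u":[{"ird":90,"jfj":4,"jsx":62,"ro":96},[70,6,5,34]],"vv":[{"iph":39,"ueq":63},{"p":19,"tph":67,"upf":95,"yqr":76},[81,41,89,42,91],[40,95,77,50],[68,93]]}
After op 3 (add /el/2 75): {"el":[[60,17,94,61],{"cqa":83,"nwj":54,"y":93,"z":61},75,[7,45,84,55,11],[3,39,65,70],{"cm":58,"gy":29,"nse":97,"qjs":41,"yu":11}],"nc":[{"fy":45,"v":36},{"en":52,"jv":63}],"u":[{"ird":90,"jfj":4,"jsx":62,"ro":96},[70,6,5,34]],"vv":[{"iph":39,"ueq":63},{"p":19,"tph":67,"upf":95,"yqr":76},[81,41,89,42,91],[40,95,77,50],[68,93]]}
After op 4 (replace /vv/3/2 71): {"el":[[60,17,94,61],{"cqa":83,"nwj":54,"y":93,"z":61},75,[7,45,84,55,11],[3,39,65,70],{"cm":58,"gy":29,"nse":97,"qjs":41,"yu":11}],"nc":[{"fy":45,"v":36},{"en":52,"jv":63}],"u":[{"ird":90,"jfj":4,"jsx":62,"ro":96},[70,6,5,34]],"vv":[{"iph":39,"ueq":63},{"p":19,"tph":67,"upf":95,"yqr":76},[81,41,89,42,91],[40,95,71,50],[68,93]]}
After op 5 (remove /el/0): {"el":[{"cqa":83,"nwj":54,"y":93,"z":61},75,[7,45,84,55,11],[3,39,65,70],{"cm":58,"gy":29,"nse":97,"qjs":41,"yu":11}],"nc":[{"fy":45,"v":36},{"en":52,"jv":63}],"u":[{"ird":90,"jfj":4,"jsx":62,"ro":96},[70,6,5,34]],"vv":[{"iph":39,"ueq":63},{"p":19,"tph":67,"upf":95,"yqr":76},[81,41,89,42,91],[40,95,71,50],[68,93]]}
After op 6 (replace /vv/1/p 24): {"el":[{"cqa":83,"nwj":54,"y":93,"z":61},75,[7,45,84,55,11],[3,39,65,70],{"cm":58,"gy":29,"nse":97,"qjs":41,"yu":11}],"nc":[{"fy":45,"v":36},{"en":52,"jv":63}],"u":[{"ird":90,"jfj":4,"jsx":62,"ro":96},[70,6,5,34]],"vv":[{"iph":39,"ueq":63},{"p":24,"tph":67,"upf":95,"yqr":76},[81,41,89,42,91],[40,95,71,50],[68,93]]}
After op 7 (replace /vv/3/3 73): {"el":[{"cqa":83,"nwj":54,"y":93,"z":61},75,[7,45,84,55,11],[3,39,65,70],{"cm":58,"gy":29,"nse":97,"qjs":41,"yu":11}],"nc":[{"fy":45,"v":36},{"en":52,"jv":63}],"u":[{"ird":90,"jfj":4,"jsx":62,"ro":96},[70,6,5,34]],"vv":[{"iph":39,"ueq":63},{"p":24,"tph":67,"upf":95,"yqr":76},[81,41,89,42,91],[40,95,71,73],[68,93]]}
After op 8 (add /u/0/led 74): {"el":[{"cqa":83,"nwj":54,"y":93,"z":61},75,[7,45,84,55,11],[3,39,65,70],{"cm":58,"gy":29,"nse":97,"qjs":41,"yu":11}],"nc":[{"fy":45,"v":36},{"en":52,"jv":63}],"u":[{"ird":90,"jfj":4,"jsx":62,"led":74,"ro":96},[70,6,5,34]],"vv":[{"iph":39,"ueq":63},{"p":24,"tph":67,"upf":95,"yqr":76},[81,41,89,42,91],[40,95,71,73],[68,93]]}
After op 9 (replace /vv/3/0 60): {"el":[{"cqa":83,"nwj":54,"y":93,"z":61},75,[7,45,84,55,11],[3,39,65,70],{"cm":58,"gy":29,"nse":97,"qjs":41,"yu":11}],"nc":[{"fy":45,"v":36},{"en":52,"jv":63}],"u":[{"ird":90,"jfj":4,"jsx":62,"led":74,"ro":96},[70,6,5,34]],"vv":[{"iph":39,"ueq":63},{"p":24,"tph":67,"upf":95,"yqr":76},[81,41,89,42,91],[60,95,71,73],[68,93]]}
After op 10 (remove /nc/1/en): {"el":[{"cqa":83,"nwj":54,"y":93,"z":61},75,[7,45,84,55,11],[3,39,65,70],{"cm":58,"gy":29,"nse":97,"qjs":41,"yu":11}],"nc":[{"fy":45,"v":36},{"jv":63}],"u":[{"ird":90,"jfj":4,"jsx":62,"led":74,"ro":96},[70,6,5,34]],"vv":[{"iph":39,"ueq":63},{"p":24,"tph":67,"upf":95,"yqr":76},[81,41,89,42,91],[60,95,71,73],[68,93]]}
After op 11 (add /vv/2/3 10): {"el":[{"cqa":83,"nwj":54,"y":93,"z":61},75,[7,45,84,55,11],[3,39,65,70],{"cm":58,"gy":29,"nse":97,"qjs":41,"yu":11}],"nc":[{"fy":45,"v":36},{"jv":63}],"u":[{"ird":90,"jfj":4,"jsx":62,"led":74,"ro":96},[70,6,5,34]],"vv":[{"iph":39,"ueq":63},{"p":24,"tph":67,"upf":95,"yqr":76},[81,41,89,10,42,91],[60,95,71,73],[68,93]]}
After op 12 (replace /el/4/yu 28): {"el":[{"cqa":83,"nwj":54,"y":93,"z":61},75,[7,45,84,55,11],[3,39,65,70],{"cm":58,"gy":29,"nse":97,"qjs":41,"yu":28}],"nc":[{"fy":45,"v":36},{"jv":63}],"u":[{"ird":90,"jfj":4,"jsx":62,"led":74,"ro":96},[70,6,5,34]],"vv":[{"iph":39,"ueq":63},{"p":24,"tph":67,"upf":95,"yqr":76},[81,41,89,10,42,91],[60,95,71,73],[68,93]]}
After op 13 (replace /u/0/ird 17): {"el":[{"cqa":83,"nwj":54,"y":93,"z":61},75,[7,45,84,55,11],[3,39,65,70],{"cm":58,"gy":29,"nse":97,"qjs":41,"yu":28}],"nc":[{"fy":45,"v":36},{"jv":63}],"u":[{"ird":17,"jfj":4,"jsx":62,"led":74,"ro":96},[70,6,5,34]],"vv":[{"iph":39,"ueq":63},{"p":24,"tph":67,"upf":95,"yqr":76},[81,41,89,10,42,91],[60,95,71,73],[68,93]]}
After op 14 (remove /nc/1): {"el":[{"cqa":83,"nwj":54,"y":93,"z":61},75,[7,45,84,55,11],[3,39,65,70],{"cm":58,"gy":29,"nse":97,"qjs":41,"yu":28}],"nc":[{"fy":45,"v":36}],"u":[{"ird":17,"jfj":4,"jsx":62,"led":74,"ro":96},[70,6,5,34]],"vv":[{"iph":39,"ueq":63},{"p":24,"tph":67,"upf":95,"yqr":76},[81,41,89,10,42,91],[60,95,71,73],[68,93]]}
After op 15 (add /vbu 76): {"el":[{"cqa":83,"nwj":54,"y":93,"z":61},75,[7,45,84,55,11],[3,39,65,70],{"cm":58,"gy":29,"nse":97,"qjs":41,"yu":28}],"nc":[{"fy":45,"v":36}],"u":[{"ird":17,"jfj":4,"jsx":62,"led":74,"ro":96},[70,6,5,34]],"vbu":76,"vv":[{"iph":39,"ueq":63},{"p":24,"tph":67,"upf":95,"yqr":76},[81,41,89,10,42,91],[60,95,71,73],[68,93]]}
After op 16 (add /vv/2/1 47): {"el":[{"cqa":83,"nwj":54,"y":93,"z":61},75,[7,45,84,55,11],[3,39,65,70],{"cm":58,"gy":29,"nse":97,"qjs":41,"yu":28}],"nc":[{"fy":45,"v":36}],"u":[{"ird":17,"jfj":4,"jsx":62,"led":74,"ro":96},[70,6,5,34]],"vbu":76,"vv":[{"iph":39,"ueq":63},{"p":24,"tph":67,"upf":95,"yqr":76},[81,47,41,89,10,42,91],[60,95,71,73],[68,93]]}
After op 17 (replace /vv/2/3 29): {"el":[{"cqa":83,"nwj":54,"y":93,"z":61},75,[7,45,84,55,11],[3,39,65,70],{"cm":58,"gy":29,"nse":97,"qjs":41,"yu":28}],"nc":[{"fy":45,"v":36}],"u":[{"ird":17,"jfj":4,"jsx":62,"led":74,"ro":96},[70,6,5,34]],"vbu":76,"vv":[{"iph":39,"ueq":63},{"p":24,"tph":67,"upf":95,"yqr":76},[81,47,41,29,10,42,91],[60,95,71,73],[68,93]]}

Answer: {"el":[{"cqa":83,"nwj":54,"y":93,"z":61},75,[7,45,84,55,11],[3,39,65,70],{"cm":58,"gy":29,"nse":97,"qjs":41,"yu":28}],"nc":[{"fy":45,"v":36}],"u":[{"ird":17,"jfj":4,"jsx":62,"led":74,"ro":96},[70,6,5,34]],"vbu":76,"vv":[{"iph":39,"ueq":63},{"p":24,"tph":67,"upf":95,"yqr":76},[81,47,41,29,10,42,91],[60,95,71,73],[68,93]]}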